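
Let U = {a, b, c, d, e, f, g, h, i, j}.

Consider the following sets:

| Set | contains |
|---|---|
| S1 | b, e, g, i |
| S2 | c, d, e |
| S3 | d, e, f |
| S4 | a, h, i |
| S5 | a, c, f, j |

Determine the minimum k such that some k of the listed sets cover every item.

4

Take {S1, S2, S4, S5}. Their union is {a, b, c, d, e, f, g, h, i, j}, which is all 10 items.
Only S4 contains h, so S4 is forced; the remaining 7 items need at least 3 more sets (each remaining set adds at most 3) — so at least 4 sets are needed, and 4 is optimal.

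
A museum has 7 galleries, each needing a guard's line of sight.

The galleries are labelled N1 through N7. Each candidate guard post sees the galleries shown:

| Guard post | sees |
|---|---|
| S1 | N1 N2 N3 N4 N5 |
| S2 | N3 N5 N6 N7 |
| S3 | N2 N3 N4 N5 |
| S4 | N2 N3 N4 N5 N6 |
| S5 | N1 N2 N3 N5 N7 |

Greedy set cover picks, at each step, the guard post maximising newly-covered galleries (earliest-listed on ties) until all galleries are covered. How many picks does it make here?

2

Greedy: pick S1 (covers 5 new) → pick S2 (covers 2 new). Total picks: 2.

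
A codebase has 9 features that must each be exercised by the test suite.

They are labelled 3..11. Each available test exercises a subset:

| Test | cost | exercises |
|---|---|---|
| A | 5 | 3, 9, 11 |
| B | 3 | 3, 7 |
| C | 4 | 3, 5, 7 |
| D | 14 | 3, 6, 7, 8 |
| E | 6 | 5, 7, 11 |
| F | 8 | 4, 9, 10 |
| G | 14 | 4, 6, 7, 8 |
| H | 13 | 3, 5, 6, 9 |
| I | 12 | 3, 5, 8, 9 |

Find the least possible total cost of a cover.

28

D, E, F together cover every feature (D ∪ E ∪ F = {3, 4, 5, 6, 7, 8, 9, 10, 11}); total cost 14 + 6 + 8 = 28.
The greedy pick C, A, F, D costs 31; no covering selection beats 28.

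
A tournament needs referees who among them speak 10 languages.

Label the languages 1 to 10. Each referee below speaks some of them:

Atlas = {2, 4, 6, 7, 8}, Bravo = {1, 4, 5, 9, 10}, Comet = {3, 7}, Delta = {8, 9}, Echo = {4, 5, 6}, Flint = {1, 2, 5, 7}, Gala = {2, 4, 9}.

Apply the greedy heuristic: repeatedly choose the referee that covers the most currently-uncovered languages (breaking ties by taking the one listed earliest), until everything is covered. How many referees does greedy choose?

3

Greedy: pick Atlas (covers 5 new) → pick Bravo (covers 4 new) → pick Comet (covers 1 new). Total picks: 3.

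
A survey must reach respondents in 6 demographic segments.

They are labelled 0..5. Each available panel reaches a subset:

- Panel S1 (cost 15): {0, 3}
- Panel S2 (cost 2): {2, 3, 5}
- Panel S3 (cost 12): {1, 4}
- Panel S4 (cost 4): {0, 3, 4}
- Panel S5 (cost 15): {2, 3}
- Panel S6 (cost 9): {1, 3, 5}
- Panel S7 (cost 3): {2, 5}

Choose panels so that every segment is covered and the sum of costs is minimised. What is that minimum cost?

15

S2, S4, S6 together cover every segment (S2 ∪ S4 ∪ S6 = {0, 1, 2, 3, 4, 5}); total cost 2 + 4 + 9 = 15.
No covering selection has total cost below 15.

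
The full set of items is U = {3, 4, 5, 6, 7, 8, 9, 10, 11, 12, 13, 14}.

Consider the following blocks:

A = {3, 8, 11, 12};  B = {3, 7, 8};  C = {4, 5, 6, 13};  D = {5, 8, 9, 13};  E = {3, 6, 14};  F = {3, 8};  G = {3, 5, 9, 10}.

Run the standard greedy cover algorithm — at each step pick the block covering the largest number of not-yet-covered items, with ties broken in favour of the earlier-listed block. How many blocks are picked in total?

Greedy: pick A (covers 4 new) → pick C (covers 4 new) → pick G (covers 2 new) → pick B (covers 1 new) → pick E (covers 1 new). Total picks: 5.

5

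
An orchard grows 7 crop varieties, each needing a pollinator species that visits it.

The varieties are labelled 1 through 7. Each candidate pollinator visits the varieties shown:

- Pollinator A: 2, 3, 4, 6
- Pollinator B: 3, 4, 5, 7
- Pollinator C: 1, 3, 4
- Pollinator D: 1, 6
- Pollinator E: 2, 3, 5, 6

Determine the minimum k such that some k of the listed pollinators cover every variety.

Take {A, B, D}. Their union is {1, 2, 3, 4, 5, 6, 7}, which is all 7 varieties.
Only B contains 7, so B is forced; the remaining 3 varieties need at least 2 more pollinators (each remaining pollinator adds at most 2) — so at least 3 pollinators are needed, and 3 is optimal.

3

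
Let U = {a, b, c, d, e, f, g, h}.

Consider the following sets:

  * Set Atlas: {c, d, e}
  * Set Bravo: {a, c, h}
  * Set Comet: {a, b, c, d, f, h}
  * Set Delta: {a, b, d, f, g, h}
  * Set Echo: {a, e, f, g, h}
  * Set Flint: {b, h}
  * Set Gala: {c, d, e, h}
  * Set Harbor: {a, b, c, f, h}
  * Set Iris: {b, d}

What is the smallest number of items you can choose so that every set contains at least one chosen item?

Take T = {d, h}. Each listed set contains at least one of these, so T is a hitting set of size 2.
The sets Bravo, Iris are pairwise disjoint, so any hitting set needs a separate item for each — at least 2. Hence 2 is optimal.

2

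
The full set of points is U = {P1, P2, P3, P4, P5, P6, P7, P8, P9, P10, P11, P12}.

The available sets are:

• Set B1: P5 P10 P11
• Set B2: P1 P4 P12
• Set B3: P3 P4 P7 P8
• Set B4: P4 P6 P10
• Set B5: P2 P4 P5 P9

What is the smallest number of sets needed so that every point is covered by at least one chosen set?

5

B1 and B2 and B3 and B4 and B5 together: B1 ∪ B2 ∪ B3 ∪ B4 ∪ B5 = {P1, P2, P3, P4, P5, P6, P7, P8, P9, P10, P11, P12} — every point is covered.
No 4 of the 5 sets cover everything (all 5 combinations miss at least one point), so 5 is optimal.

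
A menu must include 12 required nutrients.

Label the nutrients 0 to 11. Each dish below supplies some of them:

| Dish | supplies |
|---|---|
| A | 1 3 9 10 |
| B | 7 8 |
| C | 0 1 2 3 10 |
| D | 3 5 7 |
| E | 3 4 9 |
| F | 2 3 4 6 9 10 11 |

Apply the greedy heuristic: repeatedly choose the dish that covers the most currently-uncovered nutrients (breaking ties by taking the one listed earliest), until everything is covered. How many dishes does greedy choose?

4

Greedy: pick F (covers 7 new) → pick B (covers 2 new) → pick C (covers 2 new) → pick D (covers 1 new). Total picks: 4.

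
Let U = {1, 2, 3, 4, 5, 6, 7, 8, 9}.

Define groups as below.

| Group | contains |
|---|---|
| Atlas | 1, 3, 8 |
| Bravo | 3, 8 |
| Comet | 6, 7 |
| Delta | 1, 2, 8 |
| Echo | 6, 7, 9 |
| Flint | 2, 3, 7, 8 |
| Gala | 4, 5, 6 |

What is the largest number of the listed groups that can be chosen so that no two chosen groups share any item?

2

Comet, Delta are pairwise disjoint (Comet={6,7}; Delta={1,2,8}).
Every remaining group overlaps one of these, and no 3 of the listed groups are pairwise disjoint, so 2 is the maximum.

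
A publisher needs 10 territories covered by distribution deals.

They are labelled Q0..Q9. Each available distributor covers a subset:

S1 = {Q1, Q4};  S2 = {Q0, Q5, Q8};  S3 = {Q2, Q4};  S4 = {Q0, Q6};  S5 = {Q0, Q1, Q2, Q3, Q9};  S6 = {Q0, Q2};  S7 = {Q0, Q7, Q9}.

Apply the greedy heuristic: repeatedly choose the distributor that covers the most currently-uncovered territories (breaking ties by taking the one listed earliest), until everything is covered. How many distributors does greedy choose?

5

Greedy: pick S5 (covers 5 new) → pick S2 (covers 2 new) → pick S1 (covers 1 new) → pick S4 (covers 1 new) → pick S7 (covers 1 new). Total picks: 5.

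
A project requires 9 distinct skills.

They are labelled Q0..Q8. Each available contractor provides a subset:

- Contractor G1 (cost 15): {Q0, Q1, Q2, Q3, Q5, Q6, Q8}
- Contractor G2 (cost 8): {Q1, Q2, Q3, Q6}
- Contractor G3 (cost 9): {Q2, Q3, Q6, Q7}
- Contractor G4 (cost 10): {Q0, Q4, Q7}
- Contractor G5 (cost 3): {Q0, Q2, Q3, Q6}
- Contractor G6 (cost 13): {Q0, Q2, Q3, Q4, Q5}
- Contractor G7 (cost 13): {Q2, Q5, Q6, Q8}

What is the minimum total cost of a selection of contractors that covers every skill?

G1, G4 together cover every skill (G1 ∪ G4 = {Q0, Q1, Q2, Q3, Q4, Q5, Q6, Q7, Q8}); total cost 15 + 10 = 25.
The greedy pick G5, G1, G4 costs 28; no covering selection beats 25.

25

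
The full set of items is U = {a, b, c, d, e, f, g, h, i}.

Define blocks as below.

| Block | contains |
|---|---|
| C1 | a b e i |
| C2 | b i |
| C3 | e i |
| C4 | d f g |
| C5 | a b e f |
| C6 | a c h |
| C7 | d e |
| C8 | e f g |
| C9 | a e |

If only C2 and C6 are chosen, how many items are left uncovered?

Union of C2, C6 = {a, b, c, h, i}.
Not covered: d, e, f, g — 4 items.

4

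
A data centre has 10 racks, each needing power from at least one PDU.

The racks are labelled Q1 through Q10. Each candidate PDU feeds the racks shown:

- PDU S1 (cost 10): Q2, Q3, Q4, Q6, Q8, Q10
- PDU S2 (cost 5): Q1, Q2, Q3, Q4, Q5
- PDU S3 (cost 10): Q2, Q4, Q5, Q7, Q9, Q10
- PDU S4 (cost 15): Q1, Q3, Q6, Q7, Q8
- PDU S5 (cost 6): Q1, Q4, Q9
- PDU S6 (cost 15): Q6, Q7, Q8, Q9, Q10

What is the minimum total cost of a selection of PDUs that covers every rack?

20

S2, S6 together cover every rack (S2 ∪ S6 = {Q1, Q2, Q3, Q4, Q5, Q6, Q7, Q8, Q9, Q10}); total cost 5 + 15 = 20.
No covering selection has total cost below 20.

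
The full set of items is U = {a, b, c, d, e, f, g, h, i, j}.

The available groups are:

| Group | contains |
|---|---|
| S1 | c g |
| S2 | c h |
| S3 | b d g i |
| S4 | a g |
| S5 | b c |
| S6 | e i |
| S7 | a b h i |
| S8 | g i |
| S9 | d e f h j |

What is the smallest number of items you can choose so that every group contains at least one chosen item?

4

Take T = {c, g, h, i}. Each listed group contains at least one of these, so T is a hitting set of size 4.
No choice of 3 items meets every group, so 4 is the minimum.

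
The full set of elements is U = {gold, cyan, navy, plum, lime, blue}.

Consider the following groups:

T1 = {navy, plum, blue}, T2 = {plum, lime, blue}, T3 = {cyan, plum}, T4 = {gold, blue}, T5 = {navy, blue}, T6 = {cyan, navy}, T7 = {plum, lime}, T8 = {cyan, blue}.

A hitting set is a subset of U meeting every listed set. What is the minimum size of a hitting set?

3

The 3 elements {cyan, lime, blue} hit every group.
The groups T4, T6, T7 are pairwise disjoint, so any hitting set needs a separate element for each — at least 3. Hence 3 is optimal.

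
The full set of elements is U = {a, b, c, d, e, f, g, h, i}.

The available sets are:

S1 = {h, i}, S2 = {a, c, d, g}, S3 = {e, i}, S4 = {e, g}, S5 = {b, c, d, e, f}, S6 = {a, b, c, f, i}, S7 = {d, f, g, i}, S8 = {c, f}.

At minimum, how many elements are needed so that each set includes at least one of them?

3

Take T = {c, e, i}. Each listed set contains at least one of these, so T is a hitting set of size 3.
The sets S1, S4, S8 are pairwise disjoint, so any hitting set needs a separate element for each — at least 3. Hence 3 is optimal.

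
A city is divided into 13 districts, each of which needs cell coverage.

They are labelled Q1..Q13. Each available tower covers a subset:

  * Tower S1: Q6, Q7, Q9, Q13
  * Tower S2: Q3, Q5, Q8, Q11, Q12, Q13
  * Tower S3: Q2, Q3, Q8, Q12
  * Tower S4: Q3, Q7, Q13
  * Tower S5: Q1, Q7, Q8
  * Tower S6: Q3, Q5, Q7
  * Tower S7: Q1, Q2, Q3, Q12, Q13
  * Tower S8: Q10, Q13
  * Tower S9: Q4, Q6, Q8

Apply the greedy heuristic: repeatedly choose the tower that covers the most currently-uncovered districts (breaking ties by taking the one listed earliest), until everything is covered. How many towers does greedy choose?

Greedy: pick S2 (covers 6 new) → pick S1 (covers 3 new) → pick S7 (covers 2 new) → pick S8 (covers 1 new) → pick S9 (covers 1 new). Total picks: 5.

5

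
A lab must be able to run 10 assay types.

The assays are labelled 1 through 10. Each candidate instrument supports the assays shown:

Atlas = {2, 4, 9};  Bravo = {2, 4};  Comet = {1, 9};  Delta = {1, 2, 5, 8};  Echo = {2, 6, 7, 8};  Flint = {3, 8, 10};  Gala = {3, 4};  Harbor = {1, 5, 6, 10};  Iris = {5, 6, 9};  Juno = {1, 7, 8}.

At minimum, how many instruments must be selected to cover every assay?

Take {Atlas, Echo, Gala, Harbor}. Their union is {1, 2, 3, 4, 5, 6, 7, 8, 9, 10}, which is all 10 assays.
No 3 of the 10 instruments cover everything (all 120 combinations miss at least one assay), so 4 is optimal.

4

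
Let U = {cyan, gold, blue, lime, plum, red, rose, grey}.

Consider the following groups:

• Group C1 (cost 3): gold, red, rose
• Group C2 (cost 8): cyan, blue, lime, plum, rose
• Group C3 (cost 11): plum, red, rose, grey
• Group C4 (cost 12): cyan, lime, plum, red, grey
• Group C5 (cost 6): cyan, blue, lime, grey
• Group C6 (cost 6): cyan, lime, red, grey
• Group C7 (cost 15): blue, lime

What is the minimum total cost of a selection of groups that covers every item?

17

C1, C2, C5 together cover every item (C1 ∪ C2 ∪ C5 = {cyan, gold, blue, lime, plum, red, rose, grey}); total cost 3 + 8 + 6 = 17.
No covering selection has total cost below 17.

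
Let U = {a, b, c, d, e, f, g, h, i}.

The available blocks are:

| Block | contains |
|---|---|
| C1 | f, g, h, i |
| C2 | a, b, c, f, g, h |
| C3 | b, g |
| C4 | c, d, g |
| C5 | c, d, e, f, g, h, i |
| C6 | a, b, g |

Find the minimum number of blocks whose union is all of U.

2

C5 and C6 cover everything between them: the union {a, b, c, d, e, f, g, h, i} is all of U.
No single block has all 9 items (the largest, C5, has 7), so 2 is optimal.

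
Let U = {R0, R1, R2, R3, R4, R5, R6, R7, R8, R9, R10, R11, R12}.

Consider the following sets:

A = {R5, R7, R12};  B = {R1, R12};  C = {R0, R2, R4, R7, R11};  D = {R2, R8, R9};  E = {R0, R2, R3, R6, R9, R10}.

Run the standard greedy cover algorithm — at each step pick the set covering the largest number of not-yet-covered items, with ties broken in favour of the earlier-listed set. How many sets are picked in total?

5

Greedy: pick E (covers 6 new) → pick A (covers 3 new) → pick C (covers 2 new) → pick B (covers 1 new) → pick D (covers 1 new). Total picks: 5.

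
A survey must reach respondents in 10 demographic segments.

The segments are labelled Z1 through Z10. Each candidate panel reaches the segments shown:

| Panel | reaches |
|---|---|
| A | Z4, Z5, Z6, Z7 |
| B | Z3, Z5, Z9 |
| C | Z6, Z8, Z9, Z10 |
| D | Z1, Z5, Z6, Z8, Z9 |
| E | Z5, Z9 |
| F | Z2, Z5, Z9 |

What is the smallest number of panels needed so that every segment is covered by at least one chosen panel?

A and B and C and D and F together: A ∪ B ∪ C ∪ D ∪ F = {Z1, Z2, Z3, Z4, Z5, Z6, Z7, Z8, Z9, Z10} — every segment is covered.
No 4 of the 6 panels cover everything (all 15 combinations miss at least one segment), so 5 is optimal.

5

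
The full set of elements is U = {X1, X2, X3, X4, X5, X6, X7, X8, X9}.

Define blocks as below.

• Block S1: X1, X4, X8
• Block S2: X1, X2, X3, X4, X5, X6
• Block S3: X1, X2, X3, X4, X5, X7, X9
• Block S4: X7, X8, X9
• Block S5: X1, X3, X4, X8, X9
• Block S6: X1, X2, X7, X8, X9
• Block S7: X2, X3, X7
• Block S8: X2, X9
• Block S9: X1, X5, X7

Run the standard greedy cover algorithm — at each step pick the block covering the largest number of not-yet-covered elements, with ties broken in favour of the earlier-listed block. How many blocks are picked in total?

Greedy: pick S3 (covers 7 new) → pick S1 (covers 1 new) → pick S2 (covers 1 new). Total picks: 3.
(The true minimum cover uses only 2 blocks, so greedy is not optimal here.)

3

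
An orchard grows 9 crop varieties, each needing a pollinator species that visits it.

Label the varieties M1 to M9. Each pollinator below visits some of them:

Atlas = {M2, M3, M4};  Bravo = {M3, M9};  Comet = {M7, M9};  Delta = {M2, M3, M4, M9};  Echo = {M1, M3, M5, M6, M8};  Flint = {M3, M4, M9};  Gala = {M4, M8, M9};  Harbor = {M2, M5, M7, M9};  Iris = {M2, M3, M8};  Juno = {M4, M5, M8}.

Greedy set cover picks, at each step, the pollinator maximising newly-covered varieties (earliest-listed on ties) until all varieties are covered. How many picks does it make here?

3

Greedy: pick Echo (covers 5 new) → pick Delta (covers 3 new) → pick Comet (covers 1 new). Total picks: 3.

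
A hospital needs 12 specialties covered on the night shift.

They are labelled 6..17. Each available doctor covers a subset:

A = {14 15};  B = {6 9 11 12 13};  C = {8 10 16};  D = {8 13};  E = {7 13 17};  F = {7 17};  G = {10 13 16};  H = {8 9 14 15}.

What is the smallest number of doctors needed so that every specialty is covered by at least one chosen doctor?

4

A and B and C and E together: A ∪ B ∪ C ∪ E = {6, 7, 8, 9, 10, 11, 12, 13, 14, 15, 16, 17} — every specialty is covered.
Only B contains 6, so B is forced; the remaining 7 specialties need at least 3 more doctors (each remaining doctor adds at most 3) — so at least 4 doctors are needed, and 4 is optimal.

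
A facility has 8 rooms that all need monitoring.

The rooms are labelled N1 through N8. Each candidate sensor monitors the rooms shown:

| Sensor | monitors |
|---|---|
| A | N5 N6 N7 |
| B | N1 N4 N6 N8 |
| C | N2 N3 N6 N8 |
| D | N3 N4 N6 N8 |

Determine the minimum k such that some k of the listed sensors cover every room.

3

A and B and C together: A ∪ B ∪ C = {N1, N2, N3, N4, N5, N6, N7, N8} — every room is covered.
Only B contains N1, so B is forced; the remaining 4 rooms need at least 2 more sensors (each remaining sensor adds at most 2) — so at least 3 sensors are needed, and 3 is optimal.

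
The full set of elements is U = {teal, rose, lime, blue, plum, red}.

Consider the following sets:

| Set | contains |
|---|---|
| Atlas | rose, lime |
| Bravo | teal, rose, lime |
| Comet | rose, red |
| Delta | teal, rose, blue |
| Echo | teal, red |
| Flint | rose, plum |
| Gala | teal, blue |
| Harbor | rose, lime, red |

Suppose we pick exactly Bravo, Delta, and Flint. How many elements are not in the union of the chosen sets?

Union of Bravo, Delta, Flint = {teal, rose, lime, blue, plum}.
Not covered: red — 1 element.

1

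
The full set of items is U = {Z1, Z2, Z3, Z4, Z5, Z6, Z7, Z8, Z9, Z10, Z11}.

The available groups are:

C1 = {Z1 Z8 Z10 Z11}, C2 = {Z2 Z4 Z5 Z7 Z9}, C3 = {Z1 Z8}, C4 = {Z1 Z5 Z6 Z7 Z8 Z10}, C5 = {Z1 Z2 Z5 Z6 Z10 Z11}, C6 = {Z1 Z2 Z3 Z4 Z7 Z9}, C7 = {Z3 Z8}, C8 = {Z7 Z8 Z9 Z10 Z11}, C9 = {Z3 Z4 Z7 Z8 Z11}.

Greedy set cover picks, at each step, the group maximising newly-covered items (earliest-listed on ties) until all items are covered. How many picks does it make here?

Greedy: pick C4 (covers 6 new) → pick C6 (covers 4 new) → pick C1 (covers 1 new). Total picks: 3.

3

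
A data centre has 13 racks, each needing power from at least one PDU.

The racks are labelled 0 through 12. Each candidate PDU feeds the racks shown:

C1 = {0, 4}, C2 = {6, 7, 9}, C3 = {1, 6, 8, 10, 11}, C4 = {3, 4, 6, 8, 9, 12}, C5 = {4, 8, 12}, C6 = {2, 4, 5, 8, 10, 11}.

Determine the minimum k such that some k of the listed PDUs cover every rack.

5

Take {C1, C2, C3, C4, C6}. Their union is {0, 1, 2, 3, 4, 5, 6, 7, 8, 9, 10, 11, 12}, which is all 13 racks.
No 4 of the 6 PDUs cover everything (all 15 combinations miss at least one rack), so 5 is optimal.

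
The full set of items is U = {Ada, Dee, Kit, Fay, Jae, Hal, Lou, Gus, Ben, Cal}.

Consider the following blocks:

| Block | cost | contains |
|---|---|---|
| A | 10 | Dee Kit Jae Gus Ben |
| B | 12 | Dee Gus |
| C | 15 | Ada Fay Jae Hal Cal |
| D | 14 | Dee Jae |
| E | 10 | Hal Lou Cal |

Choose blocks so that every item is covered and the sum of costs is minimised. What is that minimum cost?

A, C, E together cover every item (A ∪ C ∪ E = {Ada, Dee, Kit, Fay, Jae, Hal, Lou, Gus, Ben, Cal}); total cost 10 + 15 + 10 = 35.
No covering selection has total cost below 35.

35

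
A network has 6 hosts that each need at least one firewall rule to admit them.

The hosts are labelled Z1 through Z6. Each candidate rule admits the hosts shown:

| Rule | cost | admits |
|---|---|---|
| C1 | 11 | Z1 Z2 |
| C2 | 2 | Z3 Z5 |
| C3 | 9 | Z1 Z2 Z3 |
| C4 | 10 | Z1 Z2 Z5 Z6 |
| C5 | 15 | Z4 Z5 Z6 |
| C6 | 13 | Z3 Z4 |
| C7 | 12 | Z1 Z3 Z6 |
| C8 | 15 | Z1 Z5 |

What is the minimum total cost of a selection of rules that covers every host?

23

C4, C6 together cover every host (C4 ∪ C6 = {Z1, Z2, Z3, Z4, Z5, Z6}); total cost 10 + 13 = 23.
The greedy pick C2, C4, C6 costs 25; no covering selection beats 23.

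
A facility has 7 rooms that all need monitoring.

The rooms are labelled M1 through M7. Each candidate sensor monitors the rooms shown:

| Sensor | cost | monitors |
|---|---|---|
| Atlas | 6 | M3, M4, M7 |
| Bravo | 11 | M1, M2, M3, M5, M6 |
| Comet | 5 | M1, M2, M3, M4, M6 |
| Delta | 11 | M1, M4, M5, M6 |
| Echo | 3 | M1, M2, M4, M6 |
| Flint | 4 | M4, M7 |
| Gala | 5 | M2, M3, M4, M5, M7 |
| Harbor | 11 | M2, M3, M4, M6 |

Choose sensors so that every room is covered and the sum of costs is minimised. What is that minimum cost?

8

Echo, Gala together cover every room (Echo ∪ Gala = {M1, M2, M3, M4, M5, M6, M7}); total cost 3 + 5 = 8.
No covering selection has total cost below 8.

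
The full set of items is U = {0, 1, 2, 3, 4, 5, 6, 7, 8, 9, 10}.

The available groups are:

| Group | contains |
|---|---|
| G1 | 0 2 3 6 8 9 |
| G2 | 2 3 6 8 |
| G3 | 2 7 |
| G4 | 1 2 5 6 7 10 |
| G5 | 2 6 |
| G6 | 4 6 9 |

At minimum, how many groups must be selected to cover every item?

3

Take {G1, G4, G6}. Their union is {0, 1, 2, 3, 4, 5, 6, 7, 8, 9, 10}, which is all 11 items.
Only G1 contains 0, so G1 is forced; the remaining 5 items need at least 2 more groups (each remaining group adds at most 4) — so at least 3 groups are needed, and 3 is optimal.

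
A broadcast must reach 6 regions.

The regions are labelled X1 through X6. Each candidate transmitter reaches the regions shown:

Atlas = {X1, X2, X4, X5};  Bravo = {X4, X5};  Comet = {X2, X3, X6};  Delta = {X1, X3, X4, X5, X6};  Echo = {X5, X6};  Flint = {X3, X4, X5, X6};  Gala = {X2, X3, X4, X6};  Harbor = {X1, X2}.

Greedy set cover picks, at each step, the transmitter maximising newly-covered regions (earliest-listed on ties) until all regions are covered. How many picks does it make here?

2

Greedy: pick Delta (covers 5 new) → pick Atlas (covers 1 new). Total picks: 2.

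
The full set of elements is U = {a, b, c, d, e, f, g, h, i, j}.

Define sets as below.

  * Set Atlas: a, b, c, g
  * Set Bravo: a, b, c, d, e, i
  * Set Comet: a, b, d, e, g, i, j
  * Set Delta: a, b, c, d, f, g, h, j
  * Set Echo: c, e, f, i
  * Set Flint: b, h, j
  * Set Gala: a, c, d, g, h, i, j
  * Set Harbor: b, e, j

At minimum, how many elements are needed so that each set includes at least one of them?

2

The 2 elements {b, i} hit every set.
The sets Echo, Flint are pairwise disjoint, so any hitting set needs a separate element for each — at least 2. Hence 2 is optimal.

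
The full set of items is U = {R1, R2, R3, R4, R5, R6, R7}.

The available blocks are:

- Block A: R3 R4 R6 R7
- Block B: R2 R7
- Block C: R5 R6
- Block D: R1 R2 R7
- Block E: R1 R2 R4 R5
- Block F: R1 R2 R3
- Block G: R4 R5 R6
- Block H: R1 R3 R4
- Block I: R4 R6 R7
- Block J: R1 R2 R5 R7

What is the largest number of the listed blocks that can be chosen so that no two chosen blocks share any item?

B, C, H are pairwise disjoint (B={R2,R7}; C={R5,R6}; H={R1,R3,R4}).
Every remaining block overlaps one of these, and no 4 of the listed blocks are pairwise disjoint, so 3 is the maximum.

3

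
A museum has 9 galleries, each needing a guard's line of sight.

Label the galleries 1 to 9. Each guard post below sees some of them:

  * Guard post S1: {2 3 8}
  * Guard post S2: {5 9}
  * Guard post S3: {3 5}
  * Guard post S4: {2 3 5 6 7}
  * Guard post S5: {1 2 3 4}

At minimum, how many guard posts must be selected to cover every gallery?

S1 and S2 and S4 and S5 together: S1 ∪ S2 ∪ S4 ∪ S5 = {1, 2, 3, 4, 5, 6, 7, 8, 9} — every gallery is covered.
No 3 of the 5 guard posts cover everything (all 10 combinations miss at least one gallery), so 4 is optimal.

4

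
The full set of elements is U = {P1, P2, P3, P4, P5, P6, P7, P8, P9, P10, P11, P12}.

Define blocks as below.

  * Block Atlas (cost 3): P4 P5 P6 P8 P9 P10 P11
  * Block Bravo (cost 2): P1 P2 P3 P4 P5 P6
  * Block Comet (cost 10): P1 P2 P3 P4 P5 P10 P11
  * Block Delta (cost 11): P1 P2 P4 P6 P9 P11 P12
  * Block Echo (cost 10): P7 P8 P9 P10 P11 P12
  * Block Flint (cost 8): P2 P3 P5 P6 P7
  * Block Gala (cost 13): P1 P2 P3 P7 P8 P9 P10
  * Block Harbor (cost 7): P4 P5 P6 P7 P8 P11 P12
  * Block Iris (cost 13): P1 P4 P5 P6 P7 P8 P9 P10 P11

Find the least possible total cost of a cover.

12

Atlas, Bravo, Harbor together cover every element (Atlas ∪ Bravo ∪ Harbor = {P1, P2, P3, P4, P5, P6, P7, P8, P9, P10, P11, P12}); total cost 3 + 2 + 7 = 12.
No covering selection has total cost below 12.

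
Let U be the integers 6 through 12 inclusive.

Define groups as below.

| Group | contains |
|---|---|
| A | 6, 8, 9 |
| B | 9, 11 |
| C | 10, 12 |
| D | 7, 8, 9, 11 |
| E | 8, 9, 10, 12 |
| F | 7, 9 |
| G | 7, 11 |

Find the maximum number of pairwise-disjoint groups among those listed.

3

A, C, G are pairwise disjoint (A={6,8,9}; C={10,12}; G={7,11}).
Every remaining group overlaps one of these, and no 4 of the listed groups are pairwise disjoint, so 3 is the maximum.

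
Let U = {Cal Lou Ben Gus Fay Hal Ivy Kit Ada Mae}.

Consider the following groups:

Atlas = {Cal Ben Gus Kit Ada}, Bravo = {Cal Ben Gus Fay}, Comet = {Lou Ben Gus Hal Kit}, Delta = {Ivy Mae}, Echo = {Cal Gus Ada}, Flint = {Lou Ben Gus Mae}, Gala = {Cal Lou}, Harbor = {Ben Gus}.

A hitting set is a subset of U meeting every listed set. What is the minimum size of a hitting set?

3

The 3 elements {Cal, Ben, Mae} hit every group.
The groups Delta, Gala, Harbor are pairwise disjoint, so any hitting set needs a separate element for each — at least 3. Hence 3 is optimal.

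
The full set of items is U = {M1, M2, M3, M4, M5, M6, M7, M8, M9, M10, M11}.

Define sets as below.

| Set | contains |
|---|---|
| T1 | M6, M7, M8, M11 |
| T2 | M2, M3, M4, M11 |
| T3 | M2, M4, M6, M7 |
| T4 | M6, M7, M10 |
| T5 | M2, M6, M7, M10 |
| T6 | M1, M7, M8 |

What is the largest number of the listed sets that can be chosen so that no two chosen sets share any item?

2

T2, T4 are pairwise disjoint (T2={M2,M3,M4,M11}; T4={M6,M7,M10}).
Every remaining set overlaps one of these, and no 3 of the listed sets are pairwise disjoint, so 2 is the maximum.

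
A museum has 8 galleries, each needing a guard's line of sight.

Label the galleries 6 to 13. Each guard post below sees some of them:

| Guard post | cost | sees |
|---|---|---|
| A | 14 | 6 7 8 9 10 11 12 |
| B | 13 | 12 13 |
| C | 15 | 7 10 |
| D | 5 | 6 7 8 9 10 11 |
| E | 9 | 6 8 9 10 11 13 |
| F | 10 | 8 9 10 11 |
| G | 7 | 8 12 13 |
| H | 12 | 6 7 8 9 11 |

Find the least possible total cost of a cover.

D, G together cover every gallery (D ∪ G = {6, 7, 8, 9, 10, 11, 12, 13}); total cost 5 + 7 = 12.
No covering selection has total cost below 12.

12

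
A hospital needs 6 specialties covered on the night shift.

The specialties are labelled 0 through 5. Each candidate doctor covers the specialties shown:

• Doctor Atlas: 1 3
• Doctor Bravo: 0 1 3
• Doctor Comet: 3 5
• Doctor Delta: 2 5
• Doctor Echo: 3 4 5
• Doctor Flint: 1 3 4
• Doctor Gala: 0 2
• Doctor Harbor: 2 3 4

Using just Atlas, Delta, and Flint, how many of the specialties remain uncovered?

1

Union of Atlas, Delta, Flint = {1, 2, 3, 4, 5}.
Not covered: 0 — 1 specialty.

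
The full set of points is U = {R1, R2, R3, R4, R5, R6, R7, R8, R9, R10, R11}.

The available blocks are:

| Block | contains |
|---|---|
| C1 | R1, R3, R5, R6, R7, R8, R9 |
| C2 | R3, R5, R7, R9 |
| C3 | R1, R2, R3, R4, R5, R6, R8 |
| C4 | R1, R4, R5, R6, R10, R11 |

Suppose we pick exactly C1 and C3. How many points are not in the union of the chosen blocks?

2

Union of C1, C3 = {R1, R2, R3, R4, R5, R6, R7, R8, R9}.
Not covered: R10, R11 — 2 points.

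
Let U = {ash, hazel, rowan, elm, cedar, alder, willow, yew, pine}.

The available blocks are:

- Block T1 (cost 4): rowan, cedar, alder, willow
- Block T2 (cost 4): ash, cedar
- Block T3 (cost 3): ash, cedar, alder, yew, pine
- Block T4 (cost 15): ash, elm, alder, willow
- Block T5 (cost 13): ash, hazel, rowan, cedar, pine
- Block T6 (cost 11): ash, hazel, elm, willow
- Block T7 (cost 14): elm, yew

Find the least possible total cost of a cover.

T1, T3, T6 together cover every item (T1 ∪ T3 ∪ T6 = {ash, hazel, rowan, elm, cedar, alder, willow, yew, pine}); total cost 4 + 3 + 11 = 18.
No covering selection has total cost below 18.

18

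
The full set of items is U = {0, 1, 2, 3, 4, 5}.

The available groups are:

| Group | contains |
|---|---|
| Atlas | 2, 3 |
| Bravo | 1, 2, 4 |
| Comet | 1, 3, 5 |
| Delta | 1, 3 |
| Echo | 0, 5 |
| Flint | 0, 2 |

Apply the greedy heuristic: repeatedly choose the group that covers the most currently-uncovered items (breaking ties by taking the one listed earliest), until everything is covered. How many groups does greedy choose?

Greedy: pick Bravo (covers 3 new) → pick Comet (covers 2 new) → pick Echo (covers 1 new). Total picks: 3.

3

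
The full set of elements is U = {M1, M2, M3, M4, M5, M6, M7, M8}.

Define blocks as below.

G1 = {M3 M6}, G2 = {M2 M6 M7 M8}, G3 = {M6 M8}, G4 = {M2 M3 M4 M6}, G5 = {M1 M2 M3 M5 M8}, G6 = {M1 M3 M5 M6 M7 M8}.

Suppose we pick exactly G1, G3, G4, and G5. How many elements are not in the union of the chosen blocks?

1

Union of G1, G3, G4, G5 = {M1, M2, M3, M4, M5, M6, M8}.
Not covered: M7 — 1 element.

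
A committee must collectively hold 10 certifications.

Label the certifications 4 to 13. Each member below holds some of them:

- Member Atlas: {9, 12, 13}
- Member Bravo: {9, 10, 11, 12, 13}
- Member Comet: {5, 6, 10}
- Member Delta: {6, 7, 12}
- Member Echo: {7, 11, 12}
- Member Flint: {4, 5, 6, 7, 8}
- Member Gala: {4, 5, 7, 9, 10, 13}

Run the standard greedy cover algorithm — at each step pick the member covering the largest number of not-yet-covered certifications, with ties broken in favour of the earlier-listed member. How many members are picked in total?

3

Greedy: pick Gala (covers 6 new) → pick Bravo (covers 2 new) → pick Flint (covers 2 new). Total picks: 3.
(The true minimum cover uses only 2 members, so greedy is not optimal here.)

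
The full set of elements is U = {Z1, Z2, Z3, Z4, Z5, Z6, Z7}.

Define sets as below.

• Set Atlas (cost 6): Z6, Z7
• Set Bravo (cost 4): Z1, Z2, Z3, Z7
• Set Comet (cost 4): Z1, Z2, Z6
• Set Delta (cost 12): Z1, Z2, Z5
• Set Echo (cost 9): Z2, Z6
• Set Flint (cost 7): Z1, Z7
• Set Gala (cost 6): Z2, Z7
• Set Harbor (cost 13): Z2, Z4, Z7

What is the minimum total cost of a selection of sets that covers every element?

33

Bravo, Comet, Delta, Harbor together cover every element (Bravo ∪ Comet ∪ Delta ∪ Harbor = {Z1, Z2, Z3, Z4, Z5, Z6, Z7}); total cost 4 + 4 + 12 + 13 = 33.
No covering selection has total cost below 33.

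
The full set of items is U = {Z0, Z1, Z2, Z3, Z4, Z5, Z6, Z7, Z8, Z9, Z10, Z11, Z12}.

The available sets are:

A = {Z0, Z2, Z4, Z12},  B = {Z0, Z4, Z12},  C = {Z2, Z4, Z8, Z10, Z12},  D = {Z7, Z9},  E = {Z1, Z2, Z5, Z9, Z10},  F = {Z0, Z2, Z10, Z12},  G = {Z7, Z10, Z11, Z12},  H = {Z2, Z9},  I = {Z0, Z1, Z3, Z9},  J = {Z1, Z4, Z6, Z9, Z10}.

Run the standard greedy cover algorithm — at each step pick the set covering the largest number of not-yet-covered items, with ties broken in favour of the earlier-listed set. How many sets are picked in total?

Greedy: pick C (covers 5 new) → pick I (covers 4 new) → pick G (covers 2 new) → pick E (covers 1 new) → pick J (covers 1 new). Total picks: 5.

5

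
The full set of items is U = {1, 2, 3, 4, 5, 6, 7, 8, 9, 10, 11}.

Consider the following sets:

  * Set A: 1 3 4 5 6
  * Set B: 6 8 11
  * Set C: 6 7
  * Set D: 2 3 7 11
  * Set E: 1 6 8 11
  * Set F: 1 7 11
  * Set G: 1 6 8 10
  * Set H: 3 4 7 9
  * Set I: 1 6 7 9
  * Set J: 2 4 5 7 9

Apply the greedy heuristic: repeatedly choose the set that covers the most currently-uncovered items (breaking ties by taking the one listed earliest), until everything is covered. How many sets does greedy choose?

Greedy: pick A (covers 5 new) → pick D (covers 3 new) → pick G (covers 2 new) → pick H (covers 1 new). Total picks: 4.
(The true minimum cover uses only 3 sets, so greedy is not optimal here.)

4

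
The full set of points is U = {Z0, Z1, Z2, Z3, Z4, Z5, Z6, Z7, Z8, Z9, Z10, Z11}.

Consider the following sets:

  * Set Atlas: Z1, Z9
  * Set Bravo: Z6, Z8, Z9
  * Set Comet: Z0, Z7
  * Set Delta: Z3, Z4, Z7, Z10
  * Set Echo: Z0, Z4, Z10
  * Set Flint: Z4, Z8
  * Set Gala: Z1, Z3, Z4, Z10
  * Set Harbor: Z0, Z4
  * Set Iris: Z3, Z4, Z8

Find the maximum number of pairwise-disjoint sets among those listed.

Atlas, Comet, Flint are pairwise disjoint (Atlas={Z1,Z9}; Comet={Z0,Z7}; Flint={Z4,Z8}).
Every remaining set overlaps one of these, and no 4 of the listed sets are pairwise disjoint, so 3 is the maximum.

3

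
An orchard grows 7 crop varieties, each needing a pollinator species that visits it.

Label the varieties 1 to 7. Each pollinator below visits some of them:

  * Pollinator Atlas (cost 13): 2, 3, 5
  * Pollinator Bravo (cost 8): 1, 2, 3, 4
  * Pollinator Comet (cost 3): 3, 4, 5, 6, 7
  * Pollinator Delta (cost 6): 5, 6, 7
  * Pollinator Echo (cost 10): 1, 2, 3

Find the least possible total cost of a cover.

11

Bravo, Comet together cover every variety (Bravo ∪ Comet = {1, 2, 3, 4, 5, 6, 7}); total cost 8 + 3 = 11.
No covering selection has total cost below 11.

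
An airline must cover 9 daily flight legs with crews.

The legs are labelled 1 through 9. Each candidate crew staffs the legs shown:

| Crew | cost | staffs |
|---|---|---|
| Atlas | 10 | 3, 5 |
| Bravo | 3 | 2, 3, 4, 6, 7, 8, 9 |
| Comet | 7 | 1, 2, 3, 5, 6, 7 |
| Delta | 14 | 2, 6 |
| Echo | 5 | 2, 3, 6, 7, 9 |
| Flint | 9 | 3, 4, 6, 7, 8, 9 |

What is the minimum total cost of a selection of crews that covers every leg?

10

Bravo, Comet together cover every leg (Bravo ∪ Comet = {1, 2, 3, 4, 5, 6, 7, 8, 9}); total cost 3 + 7 = 10.
No covering selection has total cost below 10.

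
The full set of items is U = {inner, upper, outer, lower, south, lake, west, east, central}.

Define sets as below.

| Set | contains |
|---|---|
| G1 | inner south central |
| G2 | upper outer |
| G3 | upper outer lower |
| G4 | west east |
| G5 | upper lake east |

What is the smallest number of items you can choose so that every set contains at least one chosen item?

3

H = {inner, outer, east} meets every set (each contains at least one member of H), and |H| = 3.
The sets G1, G3, G4 are pairwise disjoint, so any hitting set needs a separate item for each — at least 3. Hence 3 is optimal.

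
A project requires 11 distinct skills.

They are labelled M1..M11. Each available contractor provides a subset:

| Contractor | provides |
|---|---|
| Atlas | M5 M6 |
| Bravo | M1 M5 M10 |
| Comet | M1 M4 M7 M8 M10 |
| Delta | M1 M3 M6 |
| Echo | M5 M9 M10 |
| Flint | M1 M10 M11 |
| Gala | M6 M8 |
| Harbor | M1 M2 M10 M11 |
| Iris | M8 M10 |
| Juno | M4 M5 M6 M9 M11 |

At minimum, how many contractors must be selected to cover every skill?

Take {Comet, Delta, Echo, Harbor}. Their union is {M1, M2, M3, M4, M5, M6, M7, M8, M9, M10, M11}, which is all 11 skills.
No 3 of the 10 contractors cover everything (all 120 combinations miss at least one skill), so 4 is optimal.

4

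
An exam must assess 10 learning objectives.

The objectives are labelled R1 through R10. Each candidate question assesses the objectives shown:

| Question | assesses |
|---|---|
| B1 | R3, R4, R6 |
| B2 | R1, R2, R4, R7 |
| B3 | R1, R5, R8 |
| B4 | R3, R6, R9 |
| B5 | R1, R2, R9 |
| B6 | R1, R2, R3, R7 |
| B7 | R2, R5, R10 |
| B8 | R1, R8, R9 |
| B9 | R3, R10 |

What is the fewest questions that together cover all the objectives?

4

B2 and B3 and B4 and B7 together: B2 ∪ B3 ∪ B4 ∪ B7 = {R1, R2, R3, R4, R5, R6, R7, R8, R9, R10} — every objective is covered.
No 3 of the 9 questions cover everything (all 84 combinations miss at least one objective), so 4 is optimal.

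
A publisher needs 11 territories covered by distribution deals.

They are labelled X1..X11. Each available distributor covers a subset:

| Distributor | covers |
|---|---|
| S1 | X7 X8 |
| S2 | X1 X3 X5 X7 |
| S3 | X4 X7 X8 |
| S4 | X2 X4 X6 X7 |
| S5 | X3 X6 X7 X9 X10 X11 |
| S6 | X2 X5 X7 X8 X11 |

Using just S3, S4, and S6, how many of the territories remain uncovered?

4

Union of S3, S4, S6 = {X2, X4, X5, X6, X7, X8, X11}.
Not covered: X1, X3, X9, X10 — 4 territories.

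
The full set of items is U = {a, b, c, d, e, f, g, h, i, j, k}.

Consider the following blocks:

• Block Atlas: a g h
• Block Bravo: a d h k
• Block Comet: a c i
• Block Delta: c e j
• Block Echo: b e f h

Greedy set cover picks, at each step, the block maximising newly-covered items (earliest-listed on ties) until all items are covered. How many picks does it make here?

5

Greedy: pick Bravo (covers 4 new) → pick Delta (covers 3 new) → pick Echo (covers 2 new) → pick Atlas (covers 1 new) → pick Comet (covers 1 new). Total picks: 5.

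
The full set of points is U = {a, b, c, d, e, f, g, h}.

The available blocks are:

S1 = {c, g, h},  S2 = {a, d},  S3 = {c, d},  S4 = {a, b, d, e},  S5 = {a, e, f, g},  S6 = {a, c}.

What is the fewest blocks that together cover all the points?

S1 and S4 and S5 together: S1 ∪ S4 ∪ S5 = {a, b, c, d, e, f, g, h} — every point is covered.
Only S4 contains b, so S4 is forced; the remaining 4 points need at least 2 more blocks (each remaining block adds at most 3) — so at least 3 blocks are needed, and 3 is optimal.

3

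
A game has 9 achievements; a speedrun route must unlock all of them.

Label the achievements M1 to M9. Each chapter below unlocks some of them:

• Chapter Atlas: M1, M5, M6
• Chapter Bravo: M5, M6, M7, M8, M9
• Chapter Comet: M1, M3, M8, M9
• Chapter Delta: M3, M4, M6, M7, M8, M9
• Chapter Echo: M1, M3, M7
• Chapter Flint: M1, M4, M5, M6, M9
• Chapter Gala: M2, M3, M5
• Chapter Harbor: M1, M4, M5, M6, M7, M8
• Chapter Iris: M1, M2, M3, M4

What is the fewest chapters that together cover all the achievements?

2

Bravo and Iris together: Bravo ∪ Iris = {M1, M2, M3, M4, M5, M6, M7, M8, M9} — every achievement is covered.
No single chapter has all 9 achievements (the largest, Delta, has 6), so 2 is optimal.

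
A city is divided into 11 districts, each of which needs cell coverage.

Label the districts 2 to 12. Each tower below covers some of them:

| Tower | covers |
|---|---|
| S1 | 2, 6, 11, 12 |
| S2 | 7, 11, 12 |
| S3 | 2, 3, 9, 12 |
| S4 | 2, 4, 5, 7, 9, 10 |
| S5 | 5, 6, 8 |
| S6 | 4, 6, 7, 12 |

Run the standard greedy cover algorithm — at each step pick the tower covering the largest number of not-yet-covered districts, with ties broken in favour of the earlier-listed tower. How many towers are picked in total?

4

Greedy: pick S4 (covers 6 new) → pick S1 (covers 3 new) → pick S3 (covers 1 new) → pick S5 (covers 1 new). Total picks: 4.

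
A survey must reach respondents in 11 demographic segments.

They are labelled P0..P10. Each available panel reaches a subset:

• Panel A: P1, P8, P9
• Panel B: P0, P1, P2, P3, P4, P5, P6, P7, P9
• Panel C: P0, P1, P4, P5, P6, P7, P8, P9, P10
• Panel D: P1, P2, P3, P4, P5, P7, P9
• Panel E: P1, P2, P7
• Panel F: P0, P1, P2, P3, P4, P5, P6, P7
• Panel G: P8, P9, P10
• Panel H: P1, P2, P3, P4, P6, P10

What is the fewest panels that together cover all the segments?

2

F and G together: F ∪ G = {P0, P1, P2, P3, P4, P5, P6, P7, P8, P9, P10} — every segment is covered.
No single panel has all 11 segments (the largest, B, has 9), so 2 is optimal.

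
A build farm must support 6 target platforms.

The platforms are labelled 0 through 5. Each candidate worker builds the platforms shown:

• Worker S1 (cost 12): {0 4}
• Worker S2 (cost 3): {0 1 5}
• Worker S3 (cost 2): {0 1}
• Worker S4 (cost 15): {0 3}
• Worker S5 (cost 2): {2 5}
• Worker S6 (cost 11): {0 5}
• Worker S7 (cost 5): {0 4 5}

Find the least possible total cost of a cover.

S3, S4, S5, S7 together cover every platform (S3 ∪ S4 ∪ S5 ∪ S7 = {0, 1, 2, 3, 4, 5}); total cost 2 + 15 + 2 + 5 = 24.
The greedy pick S2, S5, S7, S4 costs 25; no covering selection beats 24.

24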